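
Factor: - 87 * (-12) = 1044 = 2^2 * 3^2 * 29^1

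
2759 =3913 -1154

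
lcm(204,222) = 7548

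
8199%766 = 539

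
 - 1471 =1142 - 2613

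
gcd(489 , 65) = 1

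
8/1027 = 8/1027 = 0.01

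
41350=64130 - 22780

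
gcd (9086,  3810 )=2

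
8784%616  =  160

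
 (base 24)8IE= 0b1001110111110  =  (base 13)23BA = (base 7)20510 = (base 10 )5054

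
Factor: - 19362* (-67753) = 1311833586  =  2^1*3^1  *  7^2*461^1*9679^1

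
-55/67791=-55/67791 = - 0.00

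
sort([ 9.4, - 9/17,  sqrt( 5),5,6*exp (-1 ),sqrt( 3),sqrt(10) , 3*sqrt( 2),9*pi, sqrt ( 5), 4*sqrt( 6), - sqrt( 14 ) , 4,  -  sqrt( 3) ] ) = [  -  sqrt ( 14), - sqrt( 3),  -  9/17, sqrt(3 ),6*exp( - 1), sqrt( 5),sqrt(5 ), sqrt( 10 ),4,3*sqrt ( 2 ) , 5, 9.4,  4*sqrt( 6),9*pi]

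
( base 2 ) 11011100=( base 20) B0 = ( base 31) 73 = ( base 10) 220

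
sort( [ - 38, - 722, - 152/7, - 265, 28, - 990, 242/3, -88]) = [ - 990, - 722, - 265,-88,  -  38, - 152/7, 28 , 242/3] 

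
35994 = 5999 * 6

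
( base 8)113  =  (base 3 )2210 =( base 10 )75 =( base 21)3C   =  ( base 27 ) 2l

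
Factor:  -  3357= - 3^2*373^1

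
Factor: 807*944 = 2^4 * 3^1*59^1*269^1 = 761808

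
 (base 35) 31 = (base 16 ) 6a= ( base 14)78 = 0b1101010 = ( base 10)106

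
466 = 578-112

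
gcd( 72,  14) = 2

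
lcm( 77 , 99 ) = 693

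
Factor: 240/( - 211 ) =-2^4*3^1 * 5^1* 211^(  -  1) 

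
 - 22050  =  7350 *(-3)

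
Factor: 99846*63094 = 2^2 * 3^3*43^2*31547^1 = 6299683524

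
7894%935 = 414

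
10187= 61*167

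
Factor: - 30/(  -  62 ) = 15/31 = 3^1*5^1*31^( - 1) 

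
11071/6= 11071/6 =1845.17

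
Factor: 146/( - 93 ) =-2^1 * 3^( - 1)*31^( - 1)*73^1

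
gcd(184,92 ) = 92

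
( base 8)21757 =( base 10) 9199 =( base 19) 1693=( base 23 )h8m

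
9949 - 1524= 8425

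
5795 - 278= 5517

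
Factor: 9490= 2^1*5^1*13^1*73^1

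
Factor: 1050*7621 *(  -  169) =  - 2^1 *3^1 * 5^2*7^1*13^2*7621^1 = - 1352346450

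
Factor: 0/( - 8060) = 0 = 0^1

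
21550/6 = 10775/3 = 3591.67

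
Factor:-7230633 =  -3^1 * 79^1*30509^1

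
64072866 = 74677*858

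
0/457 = 0= 0.00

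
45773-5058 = 40715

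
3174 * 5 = 15870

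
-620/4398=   -  310/2199=- 0.14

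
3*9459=28377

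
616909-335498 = 281411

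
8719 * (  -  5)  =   - 43595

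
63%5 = 3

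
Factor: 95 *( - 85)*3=-3^1 * 5^2*17^1 * 19^1  =  - 24225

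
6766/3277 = 6766/3277=2.06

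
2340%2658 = 2340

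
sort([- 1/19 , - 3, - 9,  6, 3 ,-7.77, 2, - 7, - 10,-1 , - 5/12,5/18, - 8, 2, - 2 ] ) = [ - 10, - 9,-8, - 7.77 , - 7, - 3, - 2, - 1, - 5/12, - 1/19, 5/18, 2,2,3,6] 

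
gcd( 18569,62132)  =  1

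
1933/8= 1933/8 = 241.62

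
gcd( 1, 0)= 1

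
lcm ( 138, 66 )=1518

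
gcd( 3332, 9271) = 1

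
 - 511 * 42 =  - 21462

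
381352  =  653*584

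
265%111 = 43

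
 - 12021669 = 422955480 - 434977149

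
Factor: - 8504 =  -  2^3*1063^1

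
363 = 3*121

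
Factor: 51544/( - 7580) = -34/5 = -2^1*5^ ( - 1)*17^1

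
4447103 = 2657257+1789846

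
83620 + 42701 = 126321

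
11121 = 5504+5617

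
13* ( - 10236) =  - 133068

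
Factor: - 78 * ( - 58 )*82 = 370968 = 2^3 * 3^1*13^1*29^1 *41^1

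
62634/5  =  12526 + 4/5=12526.80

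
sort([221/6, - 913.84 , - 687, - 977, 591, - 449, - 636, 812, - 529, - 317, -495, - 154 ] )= [ - 977 , - 913.84,-687, - 636,-529,-495 , - 449, - 317 , - 154, 221/6, 591, 812]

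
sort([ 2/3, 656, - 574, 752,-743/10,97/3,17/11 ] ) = [ - 574, - 743/10,2/3, 17/11,97/3, 656,752 ] 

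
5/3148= 5/3148= 0.00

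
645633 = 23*28071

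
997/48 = 997/48 = 20.77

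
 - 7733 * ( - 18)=139194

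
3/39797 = 3/39797 =0.00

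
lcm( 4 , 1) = 4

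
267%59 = 31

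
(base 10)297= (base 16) 129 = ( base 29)a7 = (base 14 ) 173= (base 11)250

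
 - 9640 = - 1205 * 8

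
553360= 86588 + 466772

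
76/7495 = 76/7495 = 0.01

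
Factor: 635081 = 79^1*8039^1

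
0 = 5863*0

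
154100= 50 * 3082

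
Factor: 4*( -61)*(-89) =2^2*61^1*89^1 = 21716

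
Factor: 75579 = 3^1*7^1*59^1*61^1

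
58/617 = 58/617 = 0.09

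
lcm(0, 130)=0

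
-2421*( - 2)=4842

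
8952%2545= 1317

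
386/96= 4+ 1/48 = 4.02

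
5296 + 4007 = 9303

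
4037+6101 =10138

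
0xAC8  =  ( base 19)7C5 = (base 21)659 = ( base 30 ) 320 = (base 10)2760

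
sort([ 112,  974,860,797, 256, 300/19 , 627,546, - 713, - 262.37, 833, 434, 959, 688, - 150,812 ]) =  [ - 713,-262.37, - 150, 300/19,112, 256,434, 546, 627, 688,797, 812,833, 860,959, 974] 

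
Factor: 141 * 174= 24534 = 2^1*3^2*29^1*47^1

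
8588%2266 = 1790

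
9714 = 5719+3995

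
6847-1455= 5392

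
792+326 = 1118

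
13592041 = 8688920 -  - 4903121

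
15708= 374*42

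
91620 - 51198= 40422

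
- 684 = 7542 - 8226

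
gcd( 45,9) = 9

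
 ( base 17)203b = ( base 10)9888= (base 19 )1878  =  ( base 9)14506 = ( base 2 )10011010100000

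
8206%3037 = 2132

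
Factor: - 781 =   -  11^1*71^1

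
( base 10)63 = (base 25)2d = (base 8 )77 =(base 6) 143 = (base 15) 43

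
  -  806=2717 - 3523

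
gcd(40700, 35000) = 100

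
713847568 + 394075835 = 1107923403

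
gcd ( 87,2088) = 87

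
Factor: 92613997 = 7^1*37^1 * 357583^1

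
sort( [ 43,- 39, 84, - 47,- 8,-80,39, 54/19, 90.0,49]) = [ - 80 ,-47, - 39, - 8, 54/19, 39,43, 49, 84, 90.0]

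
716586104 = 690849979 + 25736125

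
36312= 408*89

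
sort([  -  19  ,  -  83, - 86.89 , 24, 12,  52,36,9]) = [ - 86.89,  -  83,  -  19, 9,12,24,36, 52] 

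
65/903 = 65/903 = 0.07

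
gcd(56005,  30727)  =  1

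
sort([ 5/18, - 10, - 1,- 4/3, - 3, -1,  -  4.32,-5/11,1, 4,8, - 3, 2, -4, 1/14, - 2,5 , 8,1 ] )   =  [ -10, -4.32, - 4,-3, -3,-2, - 4/3, - 1,-1,- 5/11,  1/14 , 5/18,1, 1, 2,4, 5,8,8] 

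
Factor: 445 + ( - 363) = 2^1*41^1 = 82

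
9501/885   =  3167/295 = 10.74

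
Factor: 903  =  3^1 * 7^1*43^1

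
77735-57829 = 19906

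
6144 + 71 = 6215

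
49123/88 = 49123/88 = 558.22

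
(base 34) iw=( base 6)2552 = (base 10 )644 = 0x284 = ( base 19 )1eh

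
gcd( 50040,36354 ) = 6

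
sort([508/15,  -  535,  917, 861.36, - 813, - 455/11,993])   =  [ - 813, - 535, - 455/11,508/15, 861.36,917 , 993 ]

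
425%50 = 25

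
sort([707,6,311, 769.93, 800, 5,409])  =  [5, 6, 311,409, 707,769.93,800 ] 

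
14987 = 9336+5651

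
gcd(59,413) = 59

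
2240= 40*56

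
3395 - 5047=-1652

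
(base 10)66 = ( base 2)1000010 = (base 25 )2g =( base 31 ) 24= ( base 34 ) 1W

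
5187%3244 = 1943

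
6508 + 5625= 12133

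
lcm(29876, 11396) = 1105412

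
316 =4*79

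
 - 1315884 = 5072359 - 6388243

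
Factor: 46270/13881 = 10/3 =2^1* 3^( - 1) * 5^1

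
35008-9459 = 25549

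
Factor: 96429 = 3^1*32143^1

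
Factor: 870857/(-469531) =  - 13^2  *83^( - 1 )*5153^1*5657^(- 1 )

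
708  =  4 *177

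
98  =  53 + 45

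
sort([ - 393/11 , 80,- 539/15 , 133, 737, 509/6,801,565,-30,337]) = [-539/15,-393/11, - 30 , 80,509/6,133,337 , 565,737, 801] 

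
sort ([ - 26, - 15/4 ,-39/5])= [ - 26, - 39/5, - 15/4 ] 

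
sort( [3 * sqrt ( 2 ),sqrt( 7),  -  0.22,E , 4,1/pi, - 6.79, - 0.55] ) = [ - 6.79,-0.55, - 0.22 , 1/pi,sqrt( 7),  E, 4,3*sqrt(2)]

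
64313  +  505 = 64818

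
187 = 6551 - 6364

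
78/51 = 1 + 9/17 = 1.53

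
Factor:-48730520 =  - 2^3*5^1*1218263^1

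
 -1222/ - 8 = 152 + 3/4 = 152.75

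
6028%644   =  232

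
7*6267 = 43869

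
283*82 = 23206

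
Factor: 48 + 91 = 139^1 = 139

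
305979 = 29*10551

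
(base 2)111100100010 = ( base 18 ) bh4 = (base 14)15aa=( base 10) 3874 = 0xf22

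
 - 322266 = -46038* 7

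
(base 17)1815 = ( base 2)1110001001111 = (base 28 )96n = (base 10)7247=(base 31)7GO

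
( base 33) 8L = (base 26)ap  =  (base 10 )285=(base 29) 9o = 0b100011101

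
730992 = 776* 942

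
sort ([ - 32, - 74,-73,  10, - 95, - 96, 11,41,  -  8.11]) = [ - 96, - 95, - 74, - 73, - 32,  -  8.11, 10,11,41]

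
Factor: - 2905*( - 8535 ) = 3^1*5^2*7^1 *83^1*569^1 = 24794175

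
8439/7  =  8439/7=1205.57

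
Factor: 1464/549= 8/3 = 2^3*3^( - 1 )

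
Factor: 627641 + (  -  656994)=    - 29353 = -149^1*197^1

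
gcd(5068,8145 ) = 181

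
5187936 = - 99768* ( - 52)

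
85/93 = 85/93 = 0.91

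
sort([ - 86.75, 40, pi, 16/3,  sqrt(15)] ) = [ - 86.75, pi, sqrt( 15), 16/3, 40] 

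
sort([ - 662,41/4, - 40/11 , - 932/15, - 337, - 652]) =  [ - 662, - 652, - 337, - 932/15, - 40/11, 41/4 ]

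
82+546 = 628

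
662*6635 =4392370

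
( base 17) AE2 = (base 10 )3130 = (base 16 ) C3A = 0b110000111010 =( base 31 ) 37U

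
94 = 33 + 61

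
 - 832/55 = - 832/55 = - 15.13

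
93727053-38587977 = 55139076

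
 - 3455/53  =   - 66 + 43/53 = -65.19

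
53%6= 5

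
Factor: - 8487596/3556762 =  - 2^1*11^( - 1)*13^1*19^(-1)*67^( - 1) * 127^ ( - 1)*163223^1 = -  4243798/1778381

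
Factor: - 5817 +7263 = 1446  =  2^1*3^1*241^1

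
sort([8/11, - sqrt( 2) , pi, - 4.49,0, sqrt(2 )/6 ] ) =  [ -4.49, - sqrt( 2 ),0, sqrt (2 ) /6, 8/11, pi ] 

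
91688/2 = 45844 = 45844.00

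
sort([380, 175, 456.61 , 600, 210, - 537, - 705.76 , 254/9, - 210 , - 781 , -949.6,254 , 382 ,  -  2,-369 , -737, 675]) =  [ - 949.6,-781 , - 737,-705.76, - 537,-369, - 210, - 2,254/9,175 , 210, 254,380 , 382,  456.61,600, 675 ]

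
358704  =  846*424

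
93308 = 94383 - 1075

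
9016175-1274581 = 7741594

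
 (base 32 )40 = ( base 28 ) 4g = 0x80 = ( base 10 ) 128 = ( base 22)5I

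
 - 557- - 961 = 404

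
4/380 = 1/95  =  0.01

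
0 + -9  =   - 9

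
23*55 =1265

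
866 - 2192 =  - 1326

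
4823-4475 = 348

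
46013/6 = 46013/6 = 7668.83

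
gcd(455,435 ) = 5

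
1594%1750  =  1594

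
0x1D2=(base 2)111010010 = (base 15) 211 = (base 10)466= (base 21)114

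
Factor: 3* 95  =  3^1*5^1*19^1 = 285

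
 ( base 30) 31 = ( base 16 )5B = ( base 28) 37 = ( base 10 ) 91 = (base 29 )34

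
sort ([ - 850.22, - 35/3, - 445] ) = [ - 850.22, - 445,  -  35/3]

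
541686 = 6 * 90281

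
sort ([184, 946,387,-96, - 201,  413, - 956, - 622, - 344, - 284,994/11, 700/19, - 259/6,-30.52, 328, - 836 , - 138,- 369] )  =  [ - 956, - 836, - 622 , - 369, - 344,-284, - 201 , - 138, - 96,-259/6, - 30.52,  700/19,994/11,184,328,  387, 413, 946]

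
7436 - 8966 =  - 1530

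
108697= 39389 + 69308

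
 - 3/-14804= 3/14804 =0.00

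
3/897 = 1/299 = 0.00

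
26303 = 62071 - 35768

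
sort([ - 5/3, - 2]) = [ - 2,  -  5/3 ]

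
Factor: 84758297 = 13^1*19^1*409^1*839^1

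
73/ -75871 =  -  73/75871 = - 0.00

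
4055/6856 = 4055/6856 = 0.59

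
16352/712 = 22 + 86/89=22.97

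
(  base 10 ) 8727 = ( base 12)5073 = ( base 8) 21027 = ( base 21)jgc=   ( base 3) 102222020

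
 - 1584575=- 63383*25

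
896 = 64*14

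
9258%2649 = 1311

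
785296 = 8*98162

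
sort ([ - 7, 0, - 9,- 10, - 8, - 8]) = [ - 10, - 9 , - 8, - 8, - 7, 0]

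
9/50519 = 9/50519 =0.00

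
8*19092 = 152736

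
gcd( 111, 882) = 3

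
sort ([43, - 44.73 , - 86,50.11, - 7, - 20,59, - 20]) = [ - 86, - 44.73,-20 , - 20, - 7,43 , 50.11,59]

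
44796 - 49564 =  - 4768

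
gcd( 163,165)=1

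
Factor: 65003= 65003^1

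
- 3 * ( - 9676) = 29028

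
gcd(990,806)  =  2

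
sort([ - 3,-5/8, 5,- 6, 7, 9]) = [ - 6, - 3, - 5/8 , 5 , 7,9]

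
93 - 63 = 30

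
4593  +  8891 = 13484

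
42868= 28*1531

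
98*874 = 85652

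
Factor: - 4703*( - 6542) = 2^1*3271^1 * 4703^1 =30767026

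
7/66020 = 7/66020 = 0.00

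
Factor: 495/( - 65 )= -3^2*11^1*13^ (-1)   =  -  99/13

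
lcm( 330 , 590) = 19470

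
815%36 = 23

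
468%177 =114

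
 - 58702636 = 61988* ( - 947)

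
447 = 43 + 404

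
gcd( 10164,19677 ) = 21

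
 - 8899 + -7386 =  - 16285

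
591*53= 31323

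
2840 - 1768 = 1072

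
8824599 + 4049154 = 12873753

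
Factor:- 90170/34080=-127/48 = -  2^(-4 )*3^(-1)*127^1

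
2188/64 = 34 + 3/16 = 34.19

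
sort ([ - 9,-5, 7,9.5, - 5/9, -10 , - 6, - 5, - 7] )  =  [ - 10, - 9, - 7, - 6,  -  5, - 5, - 5/9,  7, 9.5] 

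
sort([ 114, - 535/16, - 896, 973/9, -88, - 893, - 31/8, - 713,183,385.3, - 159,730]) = [ - 896, - 893 , - 713, - 159, - 88, - 535/16, - 31/8,973/9, 114 , 183,385.3,730 ] 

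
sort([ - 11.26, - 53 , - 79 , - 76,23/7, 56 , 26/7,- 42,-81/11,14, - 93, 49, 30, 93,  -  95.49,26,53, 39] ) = [-95.49, - 93, - 79,-76, - 53, - 42,  -  11.26,-81/11, 23/7,26/7,14,  26,  30,39,  49,  53, 56,93] 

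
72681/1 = 72681 = 72681.00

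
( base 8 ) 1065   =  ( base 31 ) i7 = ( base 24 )nd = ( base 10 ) 565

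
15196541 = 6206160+8990381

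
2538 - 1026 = 1512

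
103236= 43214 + 60022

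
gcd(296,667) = 1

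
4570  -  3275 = 1295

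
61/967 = 61/967 = 0.06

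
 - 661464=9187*(-72)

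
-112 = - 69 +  - 43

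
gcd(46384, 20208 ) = 16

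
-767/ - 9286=767/9286  =  0.08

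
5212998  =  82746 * 63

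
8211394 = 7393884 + 817510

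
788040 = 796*990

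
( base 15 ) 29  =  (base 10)39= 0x27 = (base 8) 47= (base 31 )18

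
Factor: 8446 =2^1 * 41^1 * 103^1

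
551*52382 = 28862482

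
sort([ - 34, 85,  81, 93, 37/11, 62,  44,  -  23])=[ - 34, - 23,37/11, 44,62,81,  85,  93 ] 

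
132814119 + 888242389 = 1021056508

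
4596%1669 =1258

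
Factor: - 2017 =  - 2017^1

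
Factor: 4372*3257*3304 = 2^5 * 7^1*59^1*1093^1 * 3257^1 = 47047651616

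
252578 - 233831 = 18747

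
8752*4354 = 38106208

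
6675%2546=1583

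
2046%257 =247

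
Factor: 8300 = 2^2*5^2*83^1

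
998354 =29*34426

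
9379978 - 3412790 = 5967188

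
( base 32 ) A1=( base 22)ed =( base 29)b2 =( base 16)141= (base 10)321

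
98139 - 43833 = 54306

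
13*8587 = 111631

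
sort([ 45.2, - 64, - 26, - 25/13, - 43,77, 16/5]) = [ - 64, - 43, - 26,  -  25/13,  16/5,45.2,77]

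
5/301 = 5/301=0.02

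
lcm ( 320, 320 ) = 320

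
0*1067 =0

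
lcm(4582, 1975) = 114550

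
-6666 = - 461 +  - 6205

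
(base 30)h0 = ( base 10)510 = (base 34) f0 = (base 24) L6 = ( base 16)1FE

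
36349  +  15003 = 51352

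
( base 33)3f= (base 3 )11020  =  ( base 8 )162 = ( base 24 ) 4i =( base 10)114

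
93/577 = 93/577  =  0.16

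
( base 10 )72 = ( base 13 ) 57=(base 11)66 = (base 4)1020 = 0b1001000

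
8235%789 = 345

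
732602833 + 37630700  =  770233533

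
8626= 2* 4313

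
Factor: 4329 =3^2*13^1*37^1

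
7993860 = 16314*490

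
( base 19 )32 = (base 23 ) 2D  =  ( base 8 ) 73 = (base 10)59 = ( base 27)25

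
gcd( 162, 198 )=18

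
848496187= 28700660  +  819795527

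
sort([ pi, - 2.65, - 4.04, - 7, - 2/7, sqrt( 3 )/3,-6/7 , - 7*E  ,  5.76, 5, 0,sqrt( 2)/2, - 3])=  [ - 7*E,-7, - 4.04, - 3 , - 2.65 , - 6/7, - 2/7,0,  sqrt( 3 ) /3,sqrt(2 ) /2,pi,5, 5.76]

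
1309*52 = 68068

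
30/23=1+7/23 = 1.30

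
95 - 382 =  - 287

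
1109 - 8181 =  - 7072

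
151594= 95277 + 56317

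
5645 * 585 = 3302325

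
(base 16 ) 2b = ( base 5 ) 133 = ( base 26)1H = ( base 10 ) 43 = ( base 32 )1B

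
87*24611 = 2141157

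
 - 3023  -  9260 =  - 12283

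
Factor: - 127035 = -3^3*5^1*941^1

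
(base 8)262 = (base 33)5D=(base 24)7A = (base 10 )178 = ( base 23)7h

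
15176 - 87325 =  - 72149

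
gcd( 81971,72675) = 1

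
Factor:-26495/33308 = - 35/44 = -2^ ( - 2 )*5^1*7^1*11^( - 1 ) 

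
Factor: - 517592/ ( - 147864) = 3^ ( - 1 ) * 23^1*29^1*61^( - 1)*97^1*101^(-1) = 64699/18483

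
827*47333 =39144391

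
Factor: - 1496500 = -2^2 * 5^3*41^1*73^1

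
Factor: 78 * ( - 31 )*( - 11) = 26598=2^1* 3^1*11^1*13^1*31^1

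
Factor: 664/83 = 2^3=   8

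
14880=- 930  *( - 16)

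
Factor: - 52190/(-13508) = 85/22 = 2^( - 1)*5^1 * 11^( - 1)*17^1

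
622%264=94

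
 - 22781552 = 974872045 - 997653597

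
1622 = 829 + 793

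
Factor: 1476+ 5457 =6933 =3^1*2311^1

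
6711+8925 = 15636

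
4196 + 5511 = 9707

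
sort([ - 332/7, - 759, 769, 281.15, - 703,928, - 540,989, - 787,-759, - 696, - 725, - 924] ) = [ -924, - 787,- 759, - 759, - 725,-703, - 696, - 540, - 332/7,281.15, 769,  928, 989 ]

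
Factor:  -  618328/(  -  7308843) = 2^3*3^( - 1 )*79^( - 1)*30839^ ( - 1) * 77291^1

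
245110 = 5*49022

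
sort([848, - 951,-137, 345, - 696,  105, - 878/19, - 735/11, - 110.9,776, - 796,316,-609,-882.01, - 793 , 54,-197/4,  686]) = [-951,- 882.01, - 796, - 793, - 696, - 609, - 137,- 110.9, - 735/11, - 197/4, - 878/19,54,105,316 , 345, 686,776,848 ]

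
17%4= 1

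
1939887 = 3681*527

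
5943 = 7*849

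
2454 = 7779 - 5325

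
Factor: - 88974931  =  -1699^1* 52369^1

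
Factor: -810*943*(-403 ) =2^1*3^4*5^1*13^1*23^1*31^1*41^1 = 307823490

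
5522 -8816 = -3294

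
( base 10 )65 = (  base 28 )29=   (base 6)145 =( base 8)101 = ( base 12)55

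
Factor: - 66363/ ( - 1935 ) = 3^( - 1)*5^( - 1 ) * 11^1 * 43^( - 1 )*2011^1 =22121/645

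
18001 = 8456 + 9545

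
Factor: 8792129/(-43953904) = - 2^(  -  4)*2747119^( - 1)*8792129^1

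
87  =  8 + 79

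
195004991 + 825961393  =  1020966384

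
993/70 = 14+13/70=14.19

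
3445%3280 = 165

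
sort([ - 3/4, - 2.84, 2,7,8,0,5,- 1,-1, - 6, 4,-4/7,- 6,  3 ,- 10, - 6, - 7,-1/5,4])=[ - 10, - 7, - 6 ,  -  6, - 6 , - 2.84 , - 1, - 1, - 3/4 , - 4/7 , - 1/5,0,2,3,4,4, 5,  7,8]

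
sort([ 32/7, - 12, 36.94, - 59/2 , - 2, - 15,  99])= [ - 59/2, - 15, - 12, - 2, 32/7, 36.94, 99] 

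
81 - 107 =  - 26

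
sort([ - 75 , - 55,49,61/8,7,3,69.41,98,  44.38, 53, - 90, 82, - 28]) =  [ - 90,  -  75,- 55, - 28,3,7, 61/8,44.38,49, 53,69.41, 82, 98 ]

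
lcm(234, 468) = 468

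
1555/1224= 1 +331/1224 = 1.27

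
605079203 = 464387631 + 140691572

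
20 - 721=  - 701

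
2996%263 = 103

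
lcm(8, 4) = 8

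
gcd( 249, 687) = 3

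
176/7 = 176/7 = 25.14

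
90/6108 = 15/1018 = 0.01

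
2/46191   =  2/46191  =  0.00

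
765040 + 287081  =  1052121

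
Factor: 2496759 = 3^1*832253^1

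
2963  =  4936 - 1973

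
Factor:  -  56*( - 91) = 5096 = 2^3* 7^2* 13^1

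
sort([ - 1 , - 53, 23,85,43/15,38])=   [-53, - 1,43/15,23,38,85]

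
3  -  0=3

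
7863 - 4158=3705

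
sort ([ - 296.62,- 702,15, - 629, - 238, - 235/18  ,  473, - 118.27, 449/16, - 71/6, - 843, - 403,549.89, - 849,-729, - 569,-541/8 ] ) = [ - 849, - 843,- 729, - 702, - 629, - 569, - 403, - 296.62, - 238,-118.27, - 541/8, - 235/18, - 71/6, 15, 449/16,473, 549.89 ]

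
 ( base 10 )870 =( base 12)606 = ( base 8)1546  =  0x366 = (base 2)1101100110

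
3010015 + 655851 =3665866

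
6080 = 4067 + 2013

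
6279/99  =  2093/33 = 63.42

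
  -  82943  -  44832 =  - 127775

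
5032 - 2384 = 2648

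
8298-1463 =6835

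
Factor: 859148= 2^2*214787^1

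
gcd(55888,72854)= 998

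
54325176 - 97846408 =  - 43521232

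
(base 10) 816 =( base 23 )1cb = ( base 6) 3440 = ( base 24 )1A0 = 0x330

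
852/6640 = 213/1660 = 0.13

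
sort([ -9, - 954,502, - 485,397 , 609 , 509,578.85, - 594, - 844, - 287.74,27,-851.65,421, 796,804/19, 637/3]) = [ - 954 , - 851.65 , - 844, - 594, - 485, - 287.74, - 9,27,804/19,637/3, 397,421,502,509,578.85,609 , 796] 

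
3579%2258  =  1321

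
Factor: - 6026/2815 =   -  2^1*5^ ( - 1) * 23^1*131^1*563^(  -  1) 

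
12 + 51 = 63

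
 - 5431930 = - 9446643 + 4014713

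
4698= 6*783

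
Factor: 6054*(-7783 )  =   - 2^1*3^1*43^1*181^1*1009^1 =- 47118282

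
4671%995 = 691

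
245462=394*623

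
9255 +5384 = 14639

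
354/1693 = 354/1693 = 0.21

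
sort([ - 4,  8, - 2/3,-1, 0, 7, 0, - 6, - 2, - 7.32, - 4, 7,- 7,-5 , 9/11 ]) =[ - 7.32,  -  7, - 6, - 5,-4, - 4, - 2,-1,-2/3, 0,0, 9/11,7,7,  8]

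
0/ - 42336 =0/1 = - 0.00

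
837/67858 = 837/67858 = 0.01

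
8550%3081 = 2388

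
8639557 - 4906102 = 3733455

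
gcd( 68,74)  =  2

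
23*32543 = 748489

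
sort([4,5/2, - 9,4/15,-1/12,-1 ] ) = [ - 9,-1 , -1/12,4/15, 5/2, 4]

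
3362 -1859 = 1503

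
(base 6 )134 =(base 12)4A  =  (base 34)1o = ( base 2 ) 111010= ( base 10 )58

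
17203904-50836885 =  - 33632981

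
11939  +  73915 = 85854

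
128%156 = 128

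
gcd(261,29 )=29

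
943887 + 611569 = 1555456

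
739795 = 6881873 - 6142078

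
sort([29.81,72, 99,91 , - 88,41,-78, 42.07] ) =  [ - 88, - 78,  29.81,  41, 42.07, 72, 91, 99] 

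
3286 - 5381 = - 2095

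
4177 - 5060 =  - 883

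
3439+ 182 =3621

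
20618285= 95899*215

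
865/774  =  1+91/774 = 1.12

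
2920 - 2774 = 146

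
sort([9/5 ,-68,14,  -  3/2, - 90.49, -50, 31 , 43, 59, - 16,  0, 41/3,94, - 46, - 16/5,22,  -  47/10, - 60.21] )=[ - 90.49, - 68, - 60.21,  -  50 , - 46, - 16, - 47/10, - 16/5, - 3/2 , 0 , 9/5, 41/3 , 14,  22 , 31, 43, 59,94 ]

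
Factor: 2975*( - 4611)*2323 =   -  3^1*5^2*7^1*17^1*23^1*29^1*53^1*101^1 =- 31866275175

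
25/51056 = 25/51056 = 0.00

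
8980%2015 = 920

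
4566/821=5 + 461/821 = 5.56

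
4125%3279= 846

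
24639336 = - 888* (-27747) 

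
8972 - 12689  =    -  3717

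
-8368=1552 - 9920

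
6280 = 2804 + 3476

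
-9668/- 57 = 169 + 35/57 = 169.61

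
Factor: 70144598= 2^1*821^1*42719^1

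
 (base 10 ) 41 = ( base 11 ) 38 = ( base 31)1A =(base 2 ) 101001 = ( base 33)18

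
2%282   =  2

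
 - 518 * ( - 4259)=2206162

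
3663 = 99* 37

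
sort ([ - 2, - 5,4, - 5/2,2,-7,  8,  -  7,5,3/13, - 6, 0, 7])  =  [ - 7,  -  7, - 6, - 5,-5/2, - 2,0,3/13,2,4,  5,7,  8 ] 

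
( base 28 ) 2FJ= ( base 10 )2007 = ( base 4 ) 133113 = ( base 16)7D7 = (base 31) 22N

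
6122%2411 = 1300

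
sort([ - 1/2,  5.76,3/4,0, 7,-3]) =[ - 3, - 1/2,0,3/4,5.76,  7] 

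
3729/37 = 100 + 29/37  =  100.78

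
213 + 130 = 343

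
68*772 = 52496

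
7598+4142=11740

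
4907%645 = 392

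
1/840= 1/840 = 0.00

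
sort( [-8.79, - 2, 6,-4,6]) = [ - 8.79,-4, - 2, 6 , 6]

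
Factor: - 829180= - 2^2 * 5^1*11^1*3769^1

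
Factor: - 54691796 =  - 2^2 *29^1*471481^1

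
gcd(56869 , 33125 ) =53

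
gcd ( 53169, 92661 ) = 3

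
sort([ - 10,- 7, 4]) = [ - 10, - 7,4] 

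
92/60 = 1 + 8/15 =1.53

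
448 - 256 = 192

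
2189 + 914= 3103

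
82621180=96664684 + -14043504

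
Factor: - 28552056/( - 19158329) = 2^3*3^1*13^1*491^( - 1 )*39019^( - 1 )*91513^1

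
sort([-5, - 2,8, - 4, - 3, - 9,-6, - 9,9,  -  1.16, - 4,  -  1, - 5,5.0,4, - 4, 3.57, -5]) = [ - 9,-9, - 6, - 5,-5, - 5,  -  4, - 4,- 4, - 3, - 2,-1.16, - 1,3.57,4,5.0, 8,9 ]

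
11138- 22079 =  - 10941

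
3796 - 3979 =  - 183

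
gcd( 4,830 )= 2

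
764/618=1 + 73/309 =1.24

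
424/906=212/453 = 0.47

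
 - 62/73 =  - 62/73 = - 0.85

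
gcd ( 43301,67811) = 817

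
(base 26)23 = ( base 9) 61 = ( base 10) 55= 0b110111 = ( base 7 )106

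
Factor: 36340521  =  3^1*7^1*19^1*  91079^1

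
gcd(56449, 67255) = 1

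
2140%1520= 620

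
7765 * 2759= 21423635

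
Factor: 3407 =3407^1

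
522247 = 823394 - 301147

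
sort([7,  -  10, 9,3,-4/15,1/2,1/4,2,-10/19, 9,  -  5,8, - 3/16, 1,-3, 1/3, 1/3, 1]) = [ -10,-5, - 3, - 10/19, - 4/15,-3/16, 1/4, 1/3, 1/3, 1/2, 1, 1, 2, 3, 7, 8,9,9]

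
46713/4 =11678 + 1/4 = 11678.25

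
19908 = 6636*3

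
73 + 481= 554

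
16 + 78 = 94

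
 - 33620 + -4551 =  -38171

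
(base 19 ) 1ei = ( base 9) 786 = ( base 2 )1010000101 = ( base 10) 645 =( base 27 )no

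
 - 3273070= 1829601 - 5102671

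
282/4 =141/2 = 70.50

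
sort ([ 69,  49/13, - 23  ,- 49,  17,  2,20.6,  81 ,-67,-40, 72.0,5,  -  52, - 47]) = [ - 67, - 52, - 49, - 47, - 40, - 23,2,49/13, 5, 17, 20.6,69,72.0, 81 ] 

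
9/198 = 1/22 = 0.05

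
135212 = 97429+37783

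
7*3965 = 27755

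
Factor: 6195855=3^1*5^1*23^1*17959^1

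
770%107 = 21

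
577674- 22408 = 555266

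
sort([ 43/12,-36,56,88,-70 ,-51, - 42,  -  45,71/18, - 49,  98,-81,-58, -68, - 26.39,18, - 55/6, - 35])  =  [ - 81, - 70,-68 , - 58, - 51, - 49, - 45 , - 42, - 36, - 35,-26.39, -55/6, 43/12,71/18, 18,  56, 88, 98] 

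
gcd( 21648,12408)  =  264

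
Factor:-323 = - 17^1*19^1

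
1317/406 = 3 + 99/406  =  3.24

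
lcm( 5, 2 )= 10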